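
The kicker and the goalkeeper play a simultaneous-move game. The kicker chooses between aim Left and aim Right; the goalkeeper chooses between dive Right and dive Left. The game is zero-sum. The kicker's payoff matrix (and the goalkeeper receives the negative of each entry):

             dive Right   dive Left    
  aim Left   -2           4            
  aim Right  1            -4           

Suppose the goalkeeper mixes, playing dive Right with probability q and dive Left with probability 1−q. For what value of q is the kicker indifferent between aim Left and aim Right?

q = 8/11

In a mixed equilibrium the kicker is indifferent between aim Left and aim Right; this condition fixes q.
  the kicker's payoff from aim Left: q·(-2) + (1−q)·4 = -6q + 4
  the kicker's payoff from aim Right: q·1 + (1−q)·(-4) = 5q - 4
  -6q + 4 = 5q - 4  ⇒  -11q = -8  ⇒  q = 8/11.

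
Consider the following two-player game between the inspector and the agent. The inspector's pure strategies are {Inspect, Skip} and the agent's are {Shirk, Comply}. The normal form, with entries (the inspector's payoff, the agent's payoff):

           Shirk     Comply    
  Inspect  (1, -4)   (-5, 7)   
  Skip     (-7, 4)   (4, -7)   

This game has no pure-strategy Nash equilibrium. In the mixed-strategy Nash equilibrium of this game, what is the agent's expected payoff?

For the agent to be willing to mix, the agent must be indifferent between Shirk and Comply, which pins down the inspector's mix.
  the agent's payoff to Shirk: p·(-4) + (1−p)·4 = -8p + 4
  the agent's payoff to Comply: p·7 + (1−p)·(-7) = 14p - 7
  -8p + 4 = 14p - 7  ⇒  -22p = -11  ⇒  p = 1/2.
At equilibrium the agent is indifferent across columns, so the agent's payoff equals the payoff from Shirk: (1/2)·(-4) + (1/2)·4 = 0.

0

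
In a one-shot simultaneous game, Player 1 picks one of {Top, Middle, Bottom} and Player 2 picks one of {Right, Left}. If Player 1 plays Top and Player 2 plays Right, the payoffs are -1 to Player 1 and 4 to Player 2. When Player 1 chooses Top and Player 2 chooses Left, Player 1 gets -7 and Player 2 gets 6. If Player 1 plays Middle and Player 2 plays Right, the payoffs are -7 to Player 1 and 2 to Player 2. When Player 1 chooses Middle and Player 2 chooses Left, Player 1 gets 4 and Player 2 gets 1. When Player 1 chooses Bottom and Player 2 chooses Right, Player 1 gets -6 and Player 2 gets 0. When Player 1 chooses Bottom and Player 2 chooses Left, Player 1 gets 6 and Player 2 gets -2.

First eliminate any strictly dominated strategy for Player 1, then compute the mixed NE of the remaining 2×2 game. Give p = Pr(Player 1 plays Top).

p = 1/2

Player 1's strategy Middle is strictly dominated by Bottom: -6 > -7 and 6 > 4. Eliminate Middle.
Set Player 2's expected payoff from Right equal to that from Left:
  Player 2's expected payoff from Right: p·4 + (1−p)·0 = 4p
  Player 2's expected payoff from Left: p·6 + (1−p)·(-2) = 8p - 2
  4p = 8p - 2  ⇒  -4p = -2  ⇒  p = 1/2.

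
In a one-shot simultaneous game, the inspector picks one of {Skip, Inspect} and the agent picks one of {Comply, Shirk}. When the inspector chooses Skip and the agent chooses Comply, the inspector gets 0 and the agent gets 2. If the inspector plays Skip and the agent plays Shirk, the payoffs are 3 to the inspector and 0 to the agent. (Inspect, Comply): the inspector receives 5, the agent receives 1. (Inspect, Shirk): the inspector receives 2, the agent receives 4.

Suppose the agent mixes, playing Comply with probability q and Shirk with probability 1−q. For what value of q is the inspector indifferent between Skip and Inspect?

q = 1/6

In a mixed equilibrium the inspector is indifferent between Skip and Inspect; this condition fixes q.
  the inspector's expected payoff from Skip: q·0 + (1−q)·3 = -3q + 3
  the inspector's expected payoff from Inspect: q·5 + (1−q)·2 = 3q + 2
  -3q + 3 = 3q + 2  ⇒  -6q = -1  ⇒  q = 1/6.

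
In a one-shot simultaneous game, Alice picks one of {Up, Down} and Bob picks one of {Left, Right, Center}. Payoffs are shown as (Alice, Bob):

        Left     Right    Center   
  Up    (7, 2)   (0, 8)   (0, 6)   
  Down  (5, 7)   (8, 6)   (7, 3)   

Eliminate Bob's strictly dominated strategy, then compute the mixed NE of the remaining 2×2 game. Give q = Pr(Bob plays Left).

Bob's strategy Center is strictly dominated by Right: 8 > 6 and 6 > 3. Eliminate Center.
In a mixed equilibrium Alice is indifferent between Up and Down; this condition fixes q.
  Alice's payoff from Up: q·7 + (1−q)·0 = 7q
  Alice's payoff from Down: q·5 + (1−q)·8 = -3q + 8
  7q = -3q + 8  ⇒  10q = 8  ⇒  q = 4/5.

q = 4/5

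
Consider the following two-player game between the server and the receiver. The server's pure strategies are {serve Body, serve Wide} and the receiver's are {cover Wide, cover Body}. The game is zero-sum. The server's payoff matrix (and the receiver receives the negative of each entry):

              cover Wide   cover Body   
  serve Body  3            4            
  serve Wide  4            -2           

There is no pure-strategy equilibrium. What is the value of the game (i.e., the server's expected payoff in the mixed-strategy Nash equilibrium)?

In a mixed equilibrium the server is indifferent between serve Body and serve Wide; this condition fixes q.
  the server's payoff to serve Body: q·3 + (1−q)·4 = -q + 4
  the server's payoff to serve Wide: q·4 + (1−q)·(-2) = 6q - 2
  -q + 4 = 6q - 2  ⇒  -7q = -6  ⇒  q = 6/7.
The value is the server's expected payoff against this mix (using serve Body): (6/7)·3 + (1/7)·4 = 22/7.

v = 22/7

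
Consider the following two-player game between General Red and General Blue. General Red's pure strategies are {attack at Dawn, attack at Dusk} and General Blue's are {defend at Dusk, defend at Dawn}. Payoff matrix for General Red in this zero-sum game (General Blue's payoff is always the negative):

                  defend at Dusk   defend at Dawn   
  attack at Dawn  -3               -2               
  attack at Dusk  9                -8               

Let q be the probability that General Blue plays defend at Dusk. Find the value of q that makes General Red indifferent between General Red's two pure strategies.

q = 1/3

Set General Red's expected payoff from attack at Dawn equal to that from attack at Dusk:
  General Red's expected payoff from attack at Dawn: q·(-3) + (1−q)·(-2) = -q - 2
  General Red's expected payoff from attack at Dusk: q·9 + (1−q)·(-8) = 17q - 8
  -q - 2 = 17q - 8  ⇒  -18q = -6  ⇒  q = 1/3.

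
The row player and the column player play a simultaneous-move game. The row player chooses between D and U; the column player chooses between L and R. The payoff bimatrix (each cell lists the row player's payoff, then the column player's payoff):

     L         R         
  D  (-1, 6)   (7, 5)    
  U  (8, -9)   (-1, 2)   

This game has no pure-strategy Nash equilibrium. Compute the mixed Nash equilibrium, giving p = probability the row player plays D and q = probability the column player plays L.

p = 11/12, q = 8/17

For the column player to be willing to mix, the column player must be indifferent between L and R, which pins down the row player's mix.
  the column player's payoff from L: p·6 + (1−p)·(-9) = 15p - 9
  the column player's payoff from R: p·5 + (1−p)·2 = 3p + 2
  15p - 9 = 3p + 2  ⇒  12p = 11  ⇒  p = 11/12.
The row player's indifference between D and U determines the column player's mixing probability q:
  the row player's payoff to D: q·(-1) + (1−q)·7 = -8q + 7
  the row player's payoff to U: q·8 + (1−q)·(-1) = 9q - 1
  -8q + 7 = 9q - 1  ⇒  -17q = -8  ⇒  q = 8/17.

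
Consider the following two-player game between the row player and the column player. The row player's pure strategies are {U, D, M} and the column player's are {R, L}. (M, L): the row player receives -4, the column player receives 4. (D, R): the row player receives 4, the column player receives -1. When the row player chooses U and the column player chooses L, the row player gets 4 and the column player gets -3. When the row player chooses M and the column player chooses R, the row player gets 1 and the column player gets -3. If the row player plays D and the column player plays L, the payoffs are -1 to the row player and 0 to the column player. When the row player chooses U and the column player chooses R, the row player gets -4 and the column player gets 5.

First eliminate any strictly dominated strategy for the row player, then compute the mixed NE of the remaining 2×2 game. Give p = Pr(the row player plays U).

p = 1/9

The row player's strategy M is strictly dominated by D: 4 > 1 and -1 > -4. Eliminate M.
Set the column player's expected payoff from R equal to that from L:
  the column player's payoff from R: p·5 + (1−p)·(-1) = 6p - 1
  the column player's payoff from L: p·(-3) + (1−p)·0 = -3p
  6p - 1 = -3p  ⇒  9p = 1  ⇒  p = 1/9.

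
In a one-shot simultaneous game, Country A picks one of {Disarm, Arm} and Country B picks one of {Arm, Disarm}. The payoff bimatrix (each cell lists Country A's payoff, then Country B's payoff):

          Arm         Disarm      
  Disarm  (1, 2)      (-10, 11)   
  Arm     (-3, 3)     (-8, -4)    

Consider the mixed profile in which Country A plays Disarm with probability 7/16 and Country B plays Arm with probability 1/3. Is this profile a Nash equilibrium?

Check Country B's indifference given Country A's mix p = 7/16:
  payoff from Arm = 41/16; payoff from Disarm = 41/16 — equal.
Check Country A's indifference given Country B's mix q = 1/3:
  payoff from Disarm = -19/3; payoff from Arm = -19/3 — equal.
Both players are indifferent, so neither can profitably deviate.

Yes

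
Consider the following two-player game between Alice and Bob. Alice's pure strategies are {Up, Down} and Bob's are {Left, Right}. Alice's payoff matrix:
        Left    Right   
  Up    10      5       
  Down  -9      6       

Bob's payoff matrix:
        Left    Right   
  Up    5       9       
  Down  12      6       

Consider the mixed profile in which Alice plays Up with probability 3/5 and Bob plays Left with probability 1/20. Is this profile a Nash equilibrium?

Check Bob's indifference given Alice's mix p = 3/5:
  payoff from Left = 39/5; payoff from Right = 39/5 — equal.
Check Alice's indifference given Bob's mix q = 1/20:
  payoff from Up = 21/4; payoff from Down = 21/4 — equal.
Both players are indifferent, so neither can profitably deviate.

Yes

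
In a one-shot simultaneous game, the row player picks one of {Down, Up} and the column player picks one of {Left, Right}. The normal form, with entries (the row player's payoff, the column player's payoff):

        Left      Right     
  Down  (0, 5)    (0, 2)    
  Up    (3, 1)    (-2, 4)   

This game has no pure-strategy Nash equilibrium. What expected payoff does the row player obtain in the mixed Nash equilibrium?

In a mixed equilibrium the row player is indifferent between Down and Up; this condition fixes q.
  the row player's expected payoff from Down: q·0 + (1−q)·0 = 0
  the row player's expected payoff from Up: q·3 + (1−q)·(-2) = 5q - 2
  0 = 5q - 2  ⇒  -5q = -2  ⇒  q = 2/5.
At equilibrium the row player is indifferent across rows, so the row player's payoff equals the payoff from Down: (2/5)·0 + (3/5)·0 = 0.

0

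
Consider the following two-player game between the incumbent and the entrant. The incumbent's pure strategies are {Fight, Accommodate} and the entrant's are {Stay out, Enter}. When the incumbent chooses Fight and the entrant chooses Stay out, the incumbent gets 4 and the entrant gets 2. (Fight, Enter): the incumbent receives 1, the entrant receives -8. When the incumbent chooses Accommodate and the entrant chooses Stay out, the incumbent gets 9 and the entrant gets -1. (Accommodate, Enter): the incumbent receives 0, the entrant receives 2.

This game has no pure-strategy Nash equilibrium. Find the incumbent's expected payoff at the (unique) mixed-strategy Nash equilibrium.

3/2

In a mixed equilibrium the incumbent is indifferent between Fight and Accommodate; this condition fixes q.
  the incumbent's payoff from Fight: q·4 + (1−q)·1 = 3q + 1
  the incumbent's payoff from Accommodate: q·9 + (1−q)·0 = 9q
  3q + 1 = 9q  ⇒  -6q = -1  ⇒  q = 1/6.
At equilibrium the incumbent is indifferent across rows, so the incumbent's payoff equals the payoff from Fight: (1/6)·4 + (5/6)·1 = 3/2.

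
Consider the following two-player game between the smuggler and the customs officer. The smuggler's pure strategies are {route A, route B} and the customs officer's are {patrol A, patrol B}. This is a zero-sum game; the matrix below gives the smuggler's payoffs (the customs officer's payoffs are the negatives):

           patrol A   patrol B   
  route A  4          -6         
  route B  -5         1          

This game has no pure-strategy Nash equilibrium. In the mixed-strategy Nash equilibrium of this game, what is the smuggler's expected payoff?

-13/8

The customs officer's mix must leave the smuggler indifferent between route A and route B.
  the smuggler's payoff to route A: q·4 + (1−q)·(-6) = 10q - 6
  the smuggler's payoff to route B: q·(-5) + (1−q)·1 = -6q + 1
  10q - 6 = -6q + 1  ⇒  16q = 7  ⇒  q = 7/16.
At equilibrium the smuggler is indifferent across rows, so the smuggler's payoff equals the payoff from route A: (7/16)·4 + (9/16)·(-6) = -13/8.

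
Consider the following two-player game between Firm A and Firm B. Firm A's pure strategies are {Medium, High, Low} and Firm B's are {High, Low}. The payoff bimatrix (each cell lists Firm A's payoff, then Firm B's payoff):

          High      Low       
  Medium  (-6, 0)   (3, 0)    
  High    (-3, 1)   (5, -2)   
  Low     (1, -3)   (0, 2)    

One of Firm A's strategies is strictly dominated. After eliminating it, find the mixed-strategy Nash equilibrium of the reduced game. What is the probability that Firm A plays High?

Firm A's strategy Medium is strictly dominated by High: -3 > -6 and 5 > 3. Eliminate Medium.
Firm B's indifference between High and Low determines Firm A's mixing probability p:
  Firm B's payoff from High: p·1 + (1−p)·(-3) = 4p - 3
  Firm B's payoff from Low: p·(-2) + (1−p)·2 = -4p + 2
  4p - 3 = -4p + 2  ⇒  8p = 5  ⇒  p = 5/8.

p = 5/8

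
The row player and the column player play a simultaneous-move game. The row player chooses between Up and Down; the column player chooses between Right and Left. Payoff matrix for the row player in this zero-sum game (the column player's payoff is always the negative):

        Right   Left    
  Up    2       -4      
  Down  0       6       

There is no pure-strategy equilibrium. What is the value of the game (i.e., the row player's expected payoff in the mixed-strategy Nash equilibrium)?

The column player's mix must leave the row player indifferent between Up and Down.
  the row player's payoff from Up: q·2 + (1−q)·(-4) = 6q - 4
  the row player's payoff from Down: q·0 + (1−q)·6 = -6q + 6
  6q - 4 = -6q + 6  ⇒  12q = 10  ⇒  q = 5/6.
The value is the row player's expected payoff against this mix (using Up): (5/6)·2 + (1/6)·(-4) = 1.

v = 1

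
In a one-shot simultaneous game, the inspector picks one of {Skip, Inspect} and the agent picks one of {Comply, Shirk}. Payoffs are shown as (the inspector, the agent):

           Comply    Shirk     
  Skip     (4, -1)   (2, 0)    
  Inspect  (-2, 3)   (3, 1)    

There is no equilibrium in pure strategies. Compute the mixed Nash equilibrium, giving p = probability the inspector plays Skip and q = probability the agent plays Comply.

p = 2/3, q = 1/7

For the agent to be willing to mix, the agent must be indifferent between Comply and Shirk, which pins down the inspector's mix.
  the agent's payoff from Comply: p·(-1) + (1−p)·3 = -4p + 3
  the agent's payoff from Shirk: p·0 + (1−p)·1 = -p + 1
  -4p + 3 = -p + 1  ⇒  -3p = -2  ⇒  p = 2/3.
In a mixed equilibrium the inspector is indifferent between Skip and Inspect; this condition fixes q.
  the inspector's expected payoff from Skip: q·4 + (1−q)·2 = 2q + 2
  the inspector's expected payoff from Inspect: q·(-2) + (1−q)·3 = -5q + 3
  2q + 2 = -5q + 3  ⇒  7q = 1  ⇒  q = 1/7.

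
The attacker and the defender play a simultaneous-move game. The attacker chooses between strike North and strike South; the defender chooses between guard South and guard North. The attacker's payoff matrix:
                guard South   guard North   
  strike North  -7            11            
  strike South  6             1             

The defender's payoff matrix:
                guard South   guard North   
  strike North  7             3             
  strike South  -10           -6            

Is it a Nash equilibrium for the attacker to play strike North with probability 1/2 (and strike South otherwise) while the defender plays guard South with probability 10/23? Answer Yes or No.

Yes

Check the defender's indifference given the attacker's mix p = 1/2:
  payoff from guard South = -3/2; payoff from guard North = -3/2 — equal.
Check the attacker's indifference given the defender's mix q = 10/23:
  payoff from strike North = 73/23; payoff from strike South = 73/23 — equal.
Both players are indifferent, so neither can profitably deviate.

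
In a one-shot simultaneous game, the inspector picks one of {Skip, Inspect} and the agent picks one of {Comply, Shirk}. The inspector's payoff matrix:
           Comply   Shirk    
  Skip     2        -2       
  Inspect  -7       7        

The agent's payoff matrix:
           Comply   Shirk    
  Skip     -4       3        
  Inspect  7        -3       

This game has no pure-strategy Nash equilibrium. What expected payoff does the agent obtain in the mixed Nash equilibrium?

The agent's indifference between Comply and Shirk determines the inspector's mixing probability p:
  the agent's payoff to Comply: p·(-4) + (1−p)·7 = -11p + 7
  the agent's payoff to Shirk: p·3 + (1−p)·(-3) = 6p - 3
  -11p + 7 = 6p - 3  ⇒  -17p = -10  ⇒  p = 10/17.
At equilibrium the agent is indifferent across columns, so the agent's payoff equals the payoff from Comply: (10/17)·(-4) + (7/17)·7 = 9/17.

9/17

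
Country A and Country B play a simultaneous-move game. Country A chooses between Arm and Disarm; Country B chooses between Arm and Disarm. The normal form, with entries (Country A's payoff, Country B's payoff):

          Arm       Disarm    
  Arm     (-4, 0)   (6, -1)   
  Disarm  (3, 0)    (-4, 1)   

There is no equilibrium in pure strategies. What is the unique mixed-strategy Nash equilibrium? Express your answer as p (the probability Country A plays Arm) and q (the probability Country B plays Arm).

p = 1/2, q = 10/17

Country B's indifference between Arm and Disarm determines Country A's mixing probability p:
  Country B's payoff from Arm: p·0 + (1−p)·0 = 0
  Country B's payoff from Disarm: p·(-1) + (1−p)·1 = -2p + 1
  0 = -2p + 1  ⇒  2p = 1  ⇒  p = 1/2.
In a mixed equilibrium Country A is indifferent between Arm and Disarm; this condition fixes q.
  Country A's payoff to Arm: q·(-4) + (1−q)·6 = -10q + 6
  Country A's payoff to Disarm: q·3 + (1−q)·(-4) = 7q - 4
  -10q + 6 = 7q - 4  ⇒  -17q = -10  ⇒  q = 10/17.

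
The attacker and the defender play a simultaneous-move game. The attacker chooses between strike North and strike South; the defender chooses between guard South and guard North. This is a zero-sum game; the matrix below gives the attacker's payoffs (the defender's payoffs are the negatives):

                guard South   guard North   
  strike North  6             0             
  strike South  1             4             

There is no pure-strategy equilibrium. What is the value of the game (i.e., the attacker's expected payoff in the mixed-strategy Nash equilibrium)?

v = 8/3

Set the attacker's expected payoff from strike North equal to that from strike South:
  the attacker's payoff from strike North: q·6 + (1−q)·0 = 6q
  the attacker's payoff from strike South: q·1 + (1−q)·4 = -3q + 4
  6q = -3q + 4  ⇒  9q = 4  ⇒  q = 4/9.
The value is the attacker's expected payoff against this mix (using strike North): (4/9)·6 + (5/9)·0 = 8/3.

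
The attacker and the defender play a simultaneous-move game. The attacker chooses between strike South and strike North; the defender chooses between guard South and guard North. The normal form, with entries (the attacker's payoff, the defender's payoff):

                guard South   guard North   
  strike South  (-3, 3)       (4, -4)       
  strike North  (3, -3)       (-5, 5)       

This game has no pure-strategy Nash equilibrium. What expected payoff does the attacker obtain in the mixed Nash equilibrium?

In a mixed equilibrium the attacker is indifferent between strike South and strike North; this condition fixes q.
  the attacker's expected payoff from strike South: q·(-3) + (1−q)·4 = -7q + 4
  the attacker's expected payoff from strike North: q·3 + (1−q)·(-5) = 8q - 5
  -7q + 4 = 8q - 5  ⇒  -15q = -9  ⇒  q = 3/5.
At equilibrium the attacker is indifferent across rows, so the attacker's payoff equals the payoff from strike South: (3/5)·(-3) + (2/5)·4 = -1/5.

-1/5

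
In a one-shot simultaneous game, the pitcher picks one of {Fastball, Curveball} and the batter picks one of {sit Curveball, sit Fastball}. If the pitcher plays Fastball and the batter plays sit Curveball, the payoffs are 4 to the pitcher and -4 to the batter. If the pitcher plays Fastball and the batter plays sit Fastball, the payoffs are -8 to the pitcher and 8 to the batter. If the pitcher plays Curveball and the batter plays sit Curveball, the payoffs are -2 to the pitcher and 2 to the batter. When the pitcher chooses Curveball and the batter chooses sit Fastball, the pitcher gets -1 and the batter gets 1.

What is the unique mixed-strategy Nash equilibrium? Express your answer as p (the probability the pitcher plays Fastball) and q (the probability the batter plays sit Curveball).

Set the batter's expected payoff from sit Curveball equal to that from sit Fastball:
  the batter's payoff to sit Curveball: p·(-4) + (1−p)·2 = -6p + 2
  the batter's payoff to sit Fastball: p·8 + (1−p)·1 = 7p + 1
  -6p + 2 = 7p + 1  ⇒  -13p = -1  ⇒  p = 1/13.
In a mixed equilibrium the pitcher is indifferent between Fastball and Curveball; this condition fixes q.
  the pitcher's payoff to Fastball: q·4 + (1−q)·(-8) = 12q - 8
  the pitcher's payoff to Curveball: q·(-2) + (1−q)·(-1) = -q - 1
  12q - 8 = -q - 1  ⇒  13q = 7  ⇒  q = 7/13.

p = 1/13, q = 7/13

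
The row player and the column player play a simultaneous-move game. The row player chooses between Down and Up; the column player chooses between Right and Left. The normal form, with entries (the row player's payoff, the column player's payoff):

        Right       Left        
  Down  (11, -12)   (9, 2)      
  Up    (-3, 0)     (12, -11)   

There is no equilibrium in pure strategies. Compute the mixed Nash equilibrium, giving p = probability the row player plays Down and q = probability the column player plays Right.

p = 11/25, q = 3/17

For the column player to be willing to mix, the column player must be indifferent between Right and Left, which pins down the row player's mix.
  the column player's expected payoff from Right: p·(-12) + (1−p)·0 = -12p
  the column player's expected payoff from Left: p·2 + (1−p)·(-11) = 13p - 11
  -12p = 13p - 11  ⇒  -25p = -11  ⇒  p = 11/25.
In a mixed equilibrium the row player is indifferent between Down and Up; this condition fixes q.
  the row player's payoff to Down: q·11 + (1−q)·9 = 2q + 9
  the row player's payoff to Up: q·(-3) + (1−q)·12 = -15q + 12
  2q + 9 = -15q + 12  ⇒  17q = 3  ⇒  q = 3/17.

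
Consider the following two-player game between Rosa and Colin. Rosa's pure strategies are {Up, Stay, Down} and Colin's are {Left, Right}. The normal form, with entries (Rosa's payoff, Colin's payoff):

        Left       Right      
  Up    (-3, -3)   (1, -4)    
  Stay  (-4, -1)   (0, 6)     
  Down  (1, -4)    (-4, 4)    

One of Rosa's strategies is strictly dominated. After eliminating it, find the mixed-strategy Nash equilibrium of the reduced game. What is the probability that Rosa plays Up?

Rosa's strategy Stay is strictly dominated by Up: -3 > -4 and 1 > 0. Eliminate Stay.
In a mixed equilibrium Colin is indifferent between Left and Right; this condition fixes p.
  Colin's expected payoff from Left: p·(-3) + (1−p)·(-4) = p - 4
  Colin's expected payoff from Right: p·(-4) + (1−p)·4 = -8p + 4
  p - 4 = -8p + 4  ⇒  9p = 8  ⇒  p = 8/9.

p = 8/9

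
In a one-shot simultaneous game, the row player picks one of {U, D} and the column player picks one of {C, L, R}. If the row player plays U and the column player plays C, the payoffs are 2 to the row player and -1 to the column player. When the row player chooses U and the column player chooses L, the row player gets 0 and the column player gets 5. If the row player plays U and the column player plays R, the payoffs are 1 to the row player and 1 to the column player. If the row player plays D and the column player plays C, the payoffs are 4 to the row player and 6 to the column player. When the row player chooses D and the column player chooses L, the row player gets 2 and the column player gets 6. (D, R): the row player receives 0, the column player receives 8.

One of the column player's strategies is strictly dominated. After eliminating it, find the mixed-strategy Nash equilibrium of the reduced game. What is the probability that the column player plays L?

q = 1/3

The column player's strategy C is strictly dominated by R: 1 > -1 and 8 > 6. Eliminate C.
In a mixed equilibrium the row player is indifferent between U and D; this condition fixes q.
  the row player's payoff from U: q·0 + (1−q)·1 = -q + 1
  the row player's payoff from D: q·2 + (1−q)·0 = 2q
  -q + 1 = 2q  ⇒  -3q = -1  ⇒  q = 1/3.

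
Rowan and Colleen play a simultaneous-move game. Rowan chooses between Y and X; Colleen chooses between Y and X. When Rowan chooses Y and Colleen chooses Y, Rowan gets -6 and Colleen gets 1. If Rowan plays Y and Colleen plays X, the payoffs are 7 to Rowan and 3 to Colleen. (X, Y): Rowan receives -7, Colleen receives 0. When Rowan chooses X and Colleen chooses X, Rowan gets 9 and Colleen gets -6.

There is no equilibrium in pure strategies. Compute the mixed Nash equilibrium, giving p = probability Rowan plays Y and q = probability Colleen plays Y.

p = 3/4, q = 2/3

Set Colleen's expected payoff from Y equal to that from X:
  Colleen's expected payoff from Y: p·1 + (1−p)·0 = p
  Colleen's expected payoff from X: p·3 + (1−p)·(-6) = 9p - 6
  p = 9p - 6  ⇒  -8p = -6  ⇒  p = 3/4.
For Rowan to be willing to mix, Rowan must be indifferent between Y and X, which pins down Colleen's mix.
  Rowan's expected payoff from Y: q·(-6) + (1−q)·7 = -13q + 7
  Rowan's expected payoff from X: q·(-7) + (1−q)·9 = -16q + 9
  -13q + 7 = -16q + 9  ⇒  3q = 2  ⇒  q = 2/3.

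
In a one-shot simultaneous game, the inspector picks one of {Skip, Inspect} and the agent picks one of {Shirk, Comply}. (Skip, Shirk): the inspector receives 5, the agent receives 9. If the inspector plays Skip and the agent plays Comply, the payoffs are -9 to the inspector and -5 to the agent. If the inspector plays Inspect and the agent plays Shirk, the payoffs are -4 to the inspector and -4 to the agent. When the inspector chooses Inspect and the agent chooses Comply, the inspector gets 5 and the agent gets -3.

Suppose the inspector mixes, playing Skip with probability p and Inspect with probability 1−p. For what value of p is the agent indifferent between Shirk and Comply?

p = 1/15

In a mixed equilibrium the agent is indifferent between Shirk and Comply; this condition fixes p.
  the agent's expected payoff from Shirk: p·9 + (1−p)·(-4) = 13p - 4
  the agent's expected payoff from Comply: p·(-5) + (1−p)·(-3) = -2p - 3
  13p - 4 = -2p - 3  ⇒  15p = 1  ⇒  p = 1/15.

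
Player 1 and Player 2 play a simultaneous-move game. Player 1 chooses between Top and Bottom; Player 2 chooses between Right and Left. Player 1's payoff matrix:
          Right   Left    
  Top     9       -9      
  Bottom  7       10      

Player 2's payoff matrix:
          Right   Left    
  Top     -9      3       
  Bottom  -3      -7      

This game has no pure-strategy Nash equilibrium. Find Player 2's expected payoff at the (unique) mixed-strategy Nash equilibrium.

Set Player 2's expected payoff from Right equal to that from Left:
  Player 2's expected payoff from Right: p·(-9) + (1−p)·(-3) = -6p - 3
  Player 2's expected payoff from Left: p·3 + (1−p)·(-7) = 10p - 7
  -6p - 3 = 10p - 7  ⇒  -16p = -4  ⇒  p = 1/4.
At equilibrium Player 2 is indifferent across columns, so Player 2's payoff equals the payoff from Right: (1/4)·(-9) + (3/4)·(-3) = -9/2.

-9/2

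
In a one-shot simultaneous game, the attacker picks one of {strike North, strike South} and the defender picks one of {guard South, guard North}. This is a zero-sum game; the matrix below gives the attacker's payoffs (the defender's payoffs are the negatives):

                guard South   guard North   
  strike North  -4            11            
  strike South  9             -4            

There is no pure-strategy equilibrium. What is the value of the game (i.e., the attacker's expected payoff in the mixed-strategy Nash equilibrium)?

v = 83/28

The attacker's indifference between strike North and strike South determines the defender's mixing probability q:
  the attacker's payoff to strike North: q·(-4) + (1−q)·11 = -15q + 11
  the attacker's payoff to strike South: q·9 + (1−q)·(-4) = 13q - 4
  -15q + 11 = 13q - 4  ⇒  -28q = -15  ⇒  q = 15/28.
The value is the attacker's expected payoff against this mix (using strike North): (15/28)·(-4) + (13/28)·11 = 83/28.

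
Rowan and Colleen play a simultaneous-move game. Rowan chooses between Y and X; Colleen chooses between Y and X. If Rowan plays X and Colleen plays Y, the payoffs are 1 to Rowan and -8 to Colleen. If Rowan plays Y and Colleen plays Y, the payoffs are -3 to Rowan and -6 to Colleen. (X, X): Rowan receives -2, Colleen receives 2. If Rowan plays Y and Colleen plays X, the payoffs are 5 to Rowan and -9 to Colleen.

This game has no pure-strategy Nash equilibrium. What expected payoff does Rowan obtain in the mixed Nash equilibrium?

-1/11

For Rowan to be willing to mix, Rowan must be indifferent between Y and X, which pins down Colleen's mix.
  Rowan's payoff from Y: q·(-3) + (1−q)·5 = -8q + 5
  Rowan's payoff from X: q·1 + (1−q)·(-2) = 3q - 2
  -8q + 5 = 3q - 2  ⇒  -11q = -7  ⇒  q = 7/11.
At equilibrium Rowan is indifferent across rows, so Rowan's payoff equals the payoff from Y: (7/11)·(-3) + (4/11)·5 = -1/11.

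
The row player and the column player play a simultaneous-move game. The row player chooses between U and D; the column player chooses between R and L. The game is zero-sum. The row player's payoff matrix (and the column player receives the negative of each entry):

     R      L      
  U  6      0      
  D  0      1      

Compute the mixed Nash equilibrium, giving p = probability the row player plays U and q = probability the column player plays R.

p = 1/7, q = 1/7

In a mixed equilibrium the column player is indifferent between R and L; this condition fixes p.
  the column player's payoff from R: p·(-6) + (1−p)·0 = -6p
  the column player's payoff from L: p·0 + (1−p)·(-1) = p - 1
  -6p = p - 1  ⇒  -7p = -1  ⇒  p = 1/7.
Set the row player's expected payoff from U equal to that from D:
  the row player's payoff to U: q·6 + (1−q)·0 = 6q
  the row player's payoff to D: q·0 + (1−q)·1 = -q + 1
  6q = -q + 1  ⇒  7q = 1  ⇒  q = 1/7.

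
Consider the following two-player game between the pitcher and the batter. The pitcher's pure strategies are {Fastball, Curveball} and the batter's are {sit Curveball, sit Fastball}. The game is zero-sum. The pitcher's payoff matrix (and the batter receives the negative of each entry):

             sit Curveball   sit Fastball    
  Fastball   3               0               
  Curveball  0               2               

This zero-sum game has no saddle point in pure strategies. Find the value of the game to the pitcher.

In a mixed equilibrium the pitcher is indifferent between Fastball and Curveball; this condition fixes q.
  the pitcher's payoff from Fastball: q·3 + (1−q)·0 = 3q
  the pitcher's payoff from Curveball: q·0 + (1−q)·2 = -2q + 2
  3q = -2q + 2  ⇒  5q = 2  ⇒  q = 2/5.
The value is the pitcher's expected payoff against this mix (using Fastball): (2/5)·3 + (3/5)·0 = 6/5.

v = 6/5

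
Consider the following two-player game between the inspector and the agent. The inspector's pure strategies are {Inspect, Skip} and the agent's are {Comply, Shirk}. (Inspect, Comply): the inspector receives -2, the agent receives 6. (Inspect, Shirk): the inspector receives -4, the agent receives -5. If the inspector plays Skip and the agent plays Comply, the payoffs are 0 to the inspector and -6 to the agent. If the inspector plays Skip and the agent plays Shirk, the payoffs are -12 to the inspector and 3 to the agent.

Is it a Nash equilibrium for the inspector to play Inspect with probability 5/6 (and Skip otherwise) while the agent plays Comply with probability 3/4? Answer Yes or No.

No

Given the inspector's mix p = 5/6, the agent's payoff from Comply is 4 but from Shirk is -11/3. The agent strictly prefers Comply, so the agent would not mix.
So the proposed profile is not a Nash equilibrium.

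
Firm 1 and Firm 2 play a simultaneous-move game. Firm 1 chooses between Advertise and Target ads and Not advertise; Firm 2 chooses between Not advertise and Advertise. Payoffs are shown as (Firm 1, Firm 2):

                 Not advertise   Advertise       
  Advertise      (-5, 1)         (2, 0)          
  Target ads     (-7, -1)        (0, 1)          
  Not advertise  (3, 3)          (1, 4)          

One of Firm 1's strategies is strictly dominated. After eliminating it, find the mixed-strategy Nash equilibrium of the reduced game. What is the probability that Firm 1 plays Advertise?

p = 1/2

Firm 1's strategy Target ads is strictly dominated by Advertise: -5 > -7 and 2 > 0. Eliminate Target ads.
For Firm 2 to be willing to mix, Firm 2 must be indifferent between Not advertise and Advertise, which pins down Firm 1's mix.
  Firm 2's payoff from Not advertise: p·1 + (1−p)·3 = -2p + 3
  Firm 2's payoff from Advertise: p·0 + (1−p)·4 = -4p + 4
  -2p + 3 = -4p + 4  ⇒  2p = 1  ⇒  p = 1/2.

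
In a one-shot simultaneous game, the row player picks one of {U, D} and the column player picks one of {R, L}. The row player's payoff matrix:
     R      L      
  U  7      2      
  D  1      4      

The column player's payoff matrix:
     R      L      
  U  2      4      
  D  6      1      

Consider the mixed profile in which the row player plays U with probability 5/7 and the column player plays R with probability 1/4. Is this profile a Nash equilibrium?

Yes

Check the column player's indifference given the row player's mix p = 5/7:
  payoff from R = 22/7; payoff from L = 22/7 — equal.
Check the row player's indifference given the column player's mix q = 1/4:
  payoff from U = 13/4; payoff from D = 13/4 — equal.
Both players are indifferent, so neither can profitably deviate.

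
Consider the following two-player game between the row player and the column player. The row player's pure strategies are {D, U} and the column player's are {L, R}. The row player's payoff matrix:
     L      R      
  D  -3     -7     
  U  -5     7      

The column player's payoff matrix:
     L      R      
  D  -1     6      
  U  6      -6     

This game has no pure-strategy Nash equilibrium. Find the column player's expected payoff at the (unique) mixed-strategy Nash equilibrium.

30/19

Set the column player's expected payoff from L equal to that from R:
  the column player's expected payoff from L: p·(-1) + (1−p)·6 = -7p + 6
  the column player's expected payoff from R: p·6 + (1−p)·(-6) = 12p - 6
  -7p + 6 = 12p - 6  ⇒  -19p = -12  ⇒  p = 12/19.
At equilibrium the column player is indifferent across columns, so the column player's payoff equals the payoff from L: (12/19)·(-1) + (7/19)·6 = 30/19.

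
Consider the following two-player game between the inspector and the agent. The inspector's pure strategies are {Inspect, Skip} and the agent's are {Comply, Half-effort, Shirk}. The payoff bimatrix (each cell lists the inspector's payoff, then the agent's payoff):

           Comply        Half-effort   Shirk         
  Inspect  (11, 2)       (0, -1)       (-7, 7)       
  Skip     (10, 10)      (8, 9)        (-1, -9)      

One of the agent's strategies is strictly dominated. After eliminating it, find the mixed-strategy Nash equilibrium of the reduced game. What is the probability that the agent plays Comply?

The agent's strategy Half-effort is strictly dominated by Comply: 2 > -1 and 10 > 9. Eliminate Half-effort.
In a mixed equilibrium the inspector is indifferent between Inspect and Skip; this condition fixes q.
  the inspector's payoff from Inspect: q·11 + (1−q)·(-7) = 18q - 7
  the inspector's payoff from Skip: q·10 + (1−q)·(-1) = 11q - 1
  18q - 7 = 11q - 1  ⇒  7q = 6  ⇒  q = 6/7.

q = 6/7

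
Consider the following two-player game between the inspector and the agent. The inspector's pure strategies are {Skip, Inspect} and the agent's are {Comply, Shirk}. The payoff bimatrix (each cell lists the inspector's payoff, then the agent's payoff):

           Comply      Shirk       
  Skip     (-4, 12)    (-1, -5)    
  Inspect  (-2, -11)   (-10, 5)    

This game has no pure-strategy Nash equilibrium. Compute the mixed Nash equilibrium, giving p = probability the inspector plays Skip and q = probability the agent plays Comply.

For the agent to be willing to mix, the agent must be indifferent between Comply and Shirk, which pins down the inspector's mix.
  the agent's payoff to Comply: p·12 + (1−p)·(-11) = 23p - 11
  the agent's payoff to Shirk: p·(-5) + (1−p)·5 = -10p + 5
  23p - 11 = -10p + 5  ⇒  33p = 16  ⇒  p = 16/33.
The agent's mix must leave the inspector indifferent between Skip and Inspect.
  the inspector's expected payoff from Skip: q·(-4) + (1−q)·(-1) = -3q - 1
  the inspector's expected payoff from Inspect: q·(-2) + (1−q)·(-10) = 8q - 10
  -3q - 1 = 8q - 10  ⇒  -11q = -9  ⇒  q = 9/11.

p = 16/33, q = 9/11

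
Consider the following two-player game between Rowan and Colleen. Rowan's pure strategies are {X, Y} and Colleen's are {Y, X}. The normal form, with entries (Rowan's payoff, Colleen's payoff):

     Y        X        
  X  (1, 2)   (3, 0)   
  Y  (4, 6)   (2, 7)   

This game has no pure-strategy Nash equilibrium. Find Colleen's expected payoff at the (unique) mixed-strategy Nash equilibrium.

Rowan's mix must leave Colleen indifferent between Y and X.
  Colleen's payoff from Y: p·2 + (1−p)·6 = -4p + 6
  Colleen's payoff from X: p·0 + (1−p)·7 = -7p + 7
  -4p + 6 = -7p + 7  ⇒  3p = 1  ⇒  p = 1/3.
At equilibrium Colleen is indifferent across columns, so Colleen's payoff equals the payoff from Y: (1/3)·2 + (2/3)·6 = 14/3.

14/3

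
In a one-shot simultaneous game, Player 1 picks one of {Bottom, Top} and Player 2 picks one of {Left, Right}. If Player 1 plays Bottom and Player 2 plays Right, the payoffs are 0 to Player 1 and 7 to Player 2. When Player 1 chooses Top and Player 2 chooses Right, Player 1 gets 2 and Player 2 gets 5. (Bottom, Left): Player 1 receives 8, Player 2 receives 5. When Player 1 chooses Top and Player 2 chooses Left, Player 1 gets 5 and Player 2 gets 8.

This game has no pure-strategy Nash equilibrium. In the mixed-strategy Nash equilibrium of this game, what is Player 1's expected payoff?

Set Player 1's expected payoff from Bottom equal to that from Top:
  Player 1's payoff from Bottom: q·8 + (1−q)·0 = 8q
  Player 1's payoff from Top: q·5 + (1−q)·2 = 3q + 2
  8q = 3q + 2  ⇒  5q = 2  ⇒  q = 2/5.
At equilibrium Player 1 is indifferent across rows, so Player 1's payoff equals the payoff from Bottom: (2/5)·8 + (3/5)·0 = 16/5.

16/5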